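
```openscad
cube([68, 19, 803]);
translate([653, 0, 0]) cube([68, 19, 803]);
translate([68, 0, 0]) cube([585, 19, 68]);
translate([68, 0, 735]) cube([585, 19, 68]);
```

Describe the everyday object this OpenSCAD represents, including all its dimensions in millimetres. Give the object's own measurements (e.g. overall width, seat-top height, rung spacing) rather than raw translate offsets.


A rectangular picture frame lying in the x–z plane (depth along y). The opening is 585 mm wide (x) by 667 mm tall (z), surrounded by a border 68 mm wide on all four sides. The frame is 19 mm deep and is made of two full-height vertical stiles with two horizontal rails fitted between them.


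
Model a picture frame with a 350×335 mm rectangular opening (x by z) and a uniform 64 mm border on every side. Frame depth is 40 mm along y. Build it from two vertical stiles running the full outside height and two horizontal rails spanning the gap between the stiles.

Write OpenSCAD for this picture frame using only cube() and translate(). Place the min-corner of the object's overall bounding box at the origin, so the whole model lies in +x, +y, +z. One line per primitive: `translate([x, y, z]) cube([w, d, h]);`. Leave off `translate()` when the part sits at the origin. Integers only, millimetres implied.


cube([64, 40, 463]);
translate([414, 0, 0]) cube([64, 40, 463]);
translate([64, 0, 0]) cube([350, 40, 64]);
translate([64, 0, 399]) cube([350, 40, 64]);


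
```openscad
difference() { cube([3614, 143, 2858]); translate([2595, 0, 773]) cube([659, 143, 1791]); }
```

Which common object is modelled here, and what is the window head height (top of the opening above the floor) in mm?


A wall with a window opening. The window head height is 2564 mm.

A wall with a rectangular opening subtracted — a window. Sill at z = 773, opening 1791 mm tall, so the head is at 773 + 1791 = 2564 mm.


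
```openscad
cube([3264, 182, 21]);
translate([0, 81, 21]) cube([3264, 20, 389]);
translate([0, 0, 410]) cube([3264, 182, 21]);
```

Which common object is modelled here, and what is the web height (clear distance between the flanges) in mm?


An I-beam. The web height is 389 mm.

Two wide flanges with a thin centred web — an I-beam. Overall 431 mm minus two 21 mm flanges gives a web of 431 − 2·21 = 389 mm.


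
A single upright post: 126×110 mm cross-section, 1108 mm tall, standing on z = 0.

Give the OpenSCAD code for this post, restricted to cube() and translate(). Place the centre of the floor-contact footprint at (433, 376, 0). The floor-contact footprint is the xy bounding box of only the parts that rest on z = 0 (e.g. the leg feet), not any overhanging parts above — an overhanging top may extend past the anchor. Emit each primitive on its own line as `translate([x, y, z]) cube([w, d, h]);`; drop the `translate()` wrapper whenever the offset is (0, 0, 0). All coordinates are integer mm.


translate([370, 321, 0]) cube([126, 110, 1108]);


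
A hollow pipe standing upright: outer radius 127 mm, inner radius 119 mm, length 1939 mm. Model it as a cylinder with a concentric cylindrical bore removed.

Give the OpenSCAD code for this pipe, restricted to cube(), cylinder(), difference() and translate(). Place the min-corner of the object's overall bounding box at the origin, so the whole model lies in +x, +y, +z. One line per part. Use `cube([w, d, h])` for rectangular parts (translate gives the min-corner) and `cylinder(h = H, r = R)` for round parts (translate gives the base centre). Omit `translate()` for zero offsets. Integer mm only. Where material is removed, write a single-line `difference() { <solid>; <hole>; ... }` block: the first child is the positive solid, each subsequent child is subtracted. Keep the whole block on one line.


difference() { translate([127, 127, 0]) cylinder(h = 1939, r = 127); translate([127, 127, 0]) cylinder(h = 1939, r = 119); }


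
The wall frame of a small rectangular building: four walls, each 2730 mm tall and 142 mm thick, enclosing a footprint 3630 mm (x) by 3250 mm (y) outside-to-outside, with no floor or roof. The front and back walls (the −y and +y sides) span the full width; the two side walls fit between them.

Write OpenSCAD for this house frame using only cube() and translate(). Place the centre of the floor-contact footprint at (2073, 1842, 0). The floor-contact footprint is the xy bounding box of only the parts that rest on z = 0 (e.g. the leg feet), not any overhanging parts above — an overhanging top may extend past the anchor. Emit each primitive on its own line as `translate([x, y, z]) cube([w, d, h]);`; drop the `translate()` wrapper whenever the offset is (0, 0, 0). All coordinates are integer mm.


translate([258, 217, 0]) cube([3630, 142, 2730]);
translate([258, 3325, 0]) cube([3630, 142, 2730]);
translate([258, 359, 0]) cube([142, 2966, 2730]);
translate([3746, 359, 0]) cube([142, 2966, 2730]);


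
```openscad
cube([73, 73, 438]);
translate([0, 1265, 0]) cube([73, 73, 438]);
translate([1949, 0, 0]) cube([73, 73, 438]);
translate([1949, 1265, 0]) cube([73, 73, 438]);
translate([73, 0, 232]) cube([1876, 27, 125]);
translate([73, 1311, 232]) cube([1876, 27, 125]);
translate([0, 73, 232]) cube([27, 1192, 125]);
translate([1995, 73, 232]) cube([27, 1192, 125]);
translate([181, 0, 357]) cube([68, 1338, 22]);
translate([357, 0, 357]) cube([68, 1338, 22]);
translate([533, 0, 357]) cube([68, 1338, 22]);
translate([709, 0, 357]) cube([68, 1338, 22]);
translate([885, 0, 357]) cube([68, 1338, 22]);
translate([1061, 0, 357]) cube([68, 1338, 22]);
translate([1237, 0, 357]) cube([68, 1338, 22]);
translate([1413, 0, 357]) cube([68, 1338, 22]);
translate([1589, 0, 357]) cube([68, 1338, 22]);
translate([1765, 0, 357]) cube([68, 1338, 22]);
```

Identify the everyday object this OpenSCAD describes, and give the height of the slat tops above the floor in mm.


A bed frame. The slat-top height is 379 mm.

Four posts, four rails, and a row of slats — a bed frame. Slats sit on the rails at z = 232 + 125 = 357; with slat thickness 22, the top is 379 mm.


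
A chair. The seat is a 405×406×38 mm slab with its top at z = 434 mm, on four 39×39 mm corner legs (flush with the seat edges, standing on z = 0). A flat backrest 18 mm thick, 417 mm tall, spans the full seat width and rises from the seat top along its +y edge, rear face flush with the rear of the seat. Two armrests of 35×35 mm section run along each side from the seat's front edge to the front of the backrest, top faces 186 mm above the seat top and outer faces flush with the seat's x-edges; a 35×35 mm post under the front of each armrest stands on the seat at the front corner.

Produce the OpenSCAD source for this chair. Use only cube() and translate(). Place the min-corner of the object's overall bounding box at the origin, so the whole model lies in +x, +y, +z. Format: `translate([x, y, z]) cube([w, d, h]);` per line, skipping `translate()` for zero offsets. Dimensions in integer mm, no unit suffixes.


translate([0, 0, 396]) cube([405, 406, 38]);
cube([39, 39, 396]);
translate([366, 0, 0]) cube([39, 39, 396]);
translate([0, 367, 0]) cube([39, 39, 396]);
translate([366, 367, 0]) cube([39, 39, 396]);
translate([0, 388, 434]) cube([405, 18, 417]);
translate([0, 0, 585]) cube([35, 388, 35]);
translate([370, 0, 585]) cube([35, 388, 35]);
translate([0, 0, 434]) cube([35, 35, 151]);
translate([370, 0, 434]) cube([35, 35, 151]);


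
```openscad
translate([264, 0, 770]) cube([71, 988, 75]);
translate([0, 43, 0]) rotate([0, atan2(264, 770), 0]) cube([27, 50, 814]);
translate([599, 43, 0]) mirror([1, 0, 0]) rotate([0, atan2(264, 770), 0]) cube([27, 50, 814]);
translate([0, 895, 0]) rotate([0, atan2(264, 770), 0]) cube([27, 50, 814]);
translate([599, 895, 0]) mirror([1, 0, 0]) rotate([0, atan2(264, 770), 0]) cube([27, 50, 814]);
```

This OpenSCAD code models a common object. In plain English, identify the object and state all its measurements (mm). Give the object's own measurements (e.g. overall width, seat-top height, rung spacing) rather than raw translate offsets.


A sawhorse. A 71×988×75 mm beam (x, y, z) sits on two A-frame leg pairs. Each pair is two raked legs of 27×50 mm section (50 mm along y) splaying symmetrically in x. Each leg rises 770 mm vertically over 264 mm of horizontal reach and is 814 mm long along its own axis. Every leg's outer bottom edge rests on the floor and its outer top edge meets a bottom edge of the beam — the left legs (tilting toward +x) meet the beam's −x bottom edge, the right legs (their mirror images, tilting toward −x) meet its +x bottom edge — so the leg tops tuck under the beam, the beam's underside is 770 mm above the floor, and the feet are 599 mm apart outside-to-outside with the beam centred between them. The two leg pairs are set in 43 mm from either end of the beam.


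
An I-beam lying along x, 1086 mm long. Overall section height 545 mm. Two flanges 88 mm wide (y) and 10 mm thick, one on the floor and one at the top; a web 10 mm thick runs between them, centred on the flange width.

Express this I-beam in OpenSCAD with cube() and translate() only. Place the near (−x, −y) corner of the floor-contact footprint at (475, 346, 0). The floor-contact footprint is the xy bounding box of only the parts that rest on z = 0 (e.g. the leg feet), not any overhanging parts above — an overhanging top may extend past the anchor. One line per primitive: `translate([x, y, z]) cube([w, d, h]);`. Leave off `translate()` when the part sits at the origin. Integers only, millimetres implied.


translate([475, 346, 0]) cube([1086, 88, 10]);
translate([475, 385, 10]) cube([1086, 10, 525]);
translate([475, 346, 535]) cube([1086, 88, 10]);


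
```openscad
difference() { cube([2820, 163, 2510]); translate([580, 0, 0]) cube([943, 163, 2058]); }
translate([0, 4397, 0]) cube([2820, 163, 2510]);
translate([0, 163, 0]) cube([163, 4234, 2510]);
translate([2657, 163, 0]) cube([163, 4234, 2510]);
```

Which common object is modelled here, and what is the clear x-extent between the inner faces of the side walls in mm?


A single room. The interior width is 2494 mm.

Four walls enclosing a rectangle with a door in the front wall — a room. Outside width 2820 minus two 163 mm walls gives 2494 mm.


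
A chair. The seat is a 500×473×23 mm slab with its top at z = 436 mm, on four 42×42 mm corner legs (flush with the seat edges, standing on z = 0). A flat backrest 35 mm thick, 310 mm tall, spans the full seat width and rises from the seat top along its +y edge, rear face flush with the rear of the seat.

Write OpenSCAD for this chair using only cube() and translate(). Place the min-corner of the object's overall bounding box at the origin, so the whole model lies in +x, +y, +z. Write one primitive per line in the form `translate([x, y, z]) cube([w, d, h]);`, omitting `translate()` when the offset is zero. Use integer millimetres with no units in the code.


translate([0, 0, 413]) cube([500, 473, 23]);
cube([42, 42, 413]);
translate([458, 0, 0]) cube([42, 42, 413]);
translate([0, 431, 0]) cube([42, 42, 413]);
translate([458, 431, 0]) cube([42, 42, 413]);
translate([0, 438, 436]) cube([500, 35, 310]);


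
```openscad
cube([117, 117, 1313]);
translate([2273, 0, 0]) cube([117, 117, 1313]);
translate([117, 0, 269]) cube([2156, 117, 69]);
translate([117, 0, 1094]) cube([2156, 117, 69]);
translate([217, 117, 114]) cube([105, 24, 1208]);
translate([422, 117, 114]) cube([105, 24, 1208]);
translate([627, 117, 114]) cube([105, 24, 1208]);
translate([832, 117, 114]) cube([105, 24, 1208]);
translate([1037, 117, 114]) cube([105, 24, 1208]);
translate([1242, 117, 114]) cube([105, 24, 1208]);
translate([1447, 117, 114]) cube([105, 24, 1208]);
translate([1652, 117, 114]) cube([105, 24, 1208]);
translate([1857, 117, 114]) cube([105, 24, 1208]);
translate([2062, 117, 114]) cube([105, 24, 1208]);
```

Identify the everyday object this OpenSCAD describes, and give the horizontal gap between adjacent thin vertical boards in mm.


A fence section. The picket gap is 100 mm.

Two posts, two rails, 10 pickets — a fence section. Span 2156 mm holds 10 pickets of 105 mm with 11 equal gaps: ⌊(2156 − 10·105) / 11⌋ = 100 mm.


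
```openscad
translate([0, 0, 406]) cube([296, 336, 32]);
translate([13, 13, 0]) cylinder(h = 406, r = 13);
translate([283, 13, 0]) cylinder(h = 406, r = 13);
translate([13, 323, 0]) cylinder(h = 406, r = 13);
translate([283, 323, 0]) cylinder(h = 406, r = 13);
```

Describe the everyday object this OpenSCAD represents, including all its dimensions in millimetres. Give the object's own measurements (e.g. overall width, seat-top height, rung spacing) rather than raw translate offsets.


A four-legged stool. The seat is a 296×336×32 mm slab whose top surface is at z = 438 mm; four round legs, each 26 mm in diameter, run from the floor (z = 0) to the underside of the seat, each leg's axis is inset half a diameter from the nearest pair of seat edges (so the leg's bounding box is flush with the corner).


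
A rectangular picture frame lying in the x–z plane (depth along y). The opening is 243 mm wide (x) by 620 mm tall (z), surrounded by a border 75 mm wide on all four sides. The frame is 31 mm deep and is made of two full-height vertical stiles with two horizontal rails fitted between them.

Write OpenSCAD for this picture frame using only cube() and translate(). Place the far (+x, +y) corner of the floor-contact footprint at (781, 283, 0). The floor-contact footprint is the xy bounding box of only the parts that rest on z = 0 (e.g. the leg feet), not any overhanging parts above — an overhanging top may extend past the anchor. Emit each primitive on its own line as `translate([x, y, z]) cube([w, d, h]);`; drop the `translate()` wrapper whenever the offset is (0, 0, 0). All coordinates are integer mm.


translate([388, 252, 0]) cube([75, 31, 770]);
translate([706, 252, 0]) cube([75, 31, 770]);
translate([463, 252, 0]) cube([243, 31, 75]);
translate([463, 252, 695]) cube([243, 31, 75]);


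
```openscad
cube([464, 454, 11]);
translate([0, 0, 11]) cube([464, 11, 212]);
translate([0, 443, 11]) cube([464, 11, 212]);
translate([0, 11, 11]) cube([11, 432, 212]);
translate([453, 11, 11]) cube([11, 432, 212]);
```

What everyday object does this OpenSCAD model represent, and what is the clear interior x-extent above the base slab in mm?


An open box. The internal width is 442 mm.

A 464×454 base slab with four walls standing on it — an open box. The base is 464 mm wide and the walls are 11 mm thick, so the internal width is 464 − 2 × 11 = 442 mm.


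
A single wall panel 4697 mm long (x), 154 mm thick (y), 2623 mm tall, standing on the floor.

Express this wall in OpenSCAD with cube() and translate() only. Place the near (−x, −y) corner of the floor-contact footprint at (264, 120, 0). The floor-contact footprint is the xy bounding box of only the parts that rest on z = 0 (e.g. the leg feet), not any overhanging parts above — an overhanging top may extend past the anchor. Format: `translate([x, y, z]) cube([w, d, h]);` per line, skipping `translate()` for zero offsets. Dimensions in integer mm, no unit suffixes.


translate([264, 120, 0]) cube([4697, 154, 2623]);


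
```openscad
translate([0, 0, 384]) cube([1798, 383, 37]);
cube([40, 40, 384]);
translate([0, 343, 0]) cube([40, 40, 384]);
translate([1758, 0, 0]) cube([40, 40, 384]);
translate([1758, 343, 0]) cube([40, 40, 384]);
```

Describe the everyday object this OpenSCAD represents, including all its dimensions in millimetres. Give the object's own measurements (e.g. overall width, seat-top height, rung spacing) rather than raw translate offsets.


A long wooden bench with a 1798 mm (x) × 383 mm (y) seat, 37 mm thick, its top surface 421 mm above the floor. Four 40 mm square legs at the seat corners, flush with the edges, run from z = 0 to the seat underside.


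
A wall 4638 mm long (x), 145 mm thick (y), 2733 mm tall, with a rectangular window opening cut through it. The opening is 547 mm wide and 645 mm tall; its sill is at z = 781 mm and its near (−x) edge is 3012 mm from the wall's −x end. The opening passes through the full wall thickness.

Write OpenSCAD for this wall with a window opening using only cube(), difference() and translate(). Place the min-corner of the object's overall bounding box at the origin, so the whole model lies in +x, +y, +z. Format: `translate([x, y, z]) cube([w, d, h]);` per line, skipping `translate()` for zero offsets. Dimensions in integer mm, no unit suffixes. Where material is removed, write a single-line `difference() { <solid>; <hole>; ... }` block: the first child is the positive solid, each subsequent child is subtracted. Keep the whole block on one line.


difference() { cube([4638, 145, 2733]); translate([3012, 0, 781]) cube([547, 145, 645]); }


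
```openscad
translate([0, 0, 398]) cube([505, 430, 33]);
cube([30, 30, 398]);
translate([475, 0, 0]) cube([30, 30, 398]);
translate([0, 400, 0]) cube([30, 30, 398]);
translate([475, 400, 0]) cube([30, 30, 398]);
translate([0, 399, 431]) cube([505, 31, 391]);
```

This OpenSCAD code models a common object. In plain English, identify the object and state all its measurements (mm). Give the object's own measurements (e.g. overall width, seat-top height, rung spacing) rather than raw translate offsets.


A chair. The seat is a 505×430×33 mm slab with its top at z = 431 mm, on four 30×30 mm corner legs (flush with the seat edges, standing on z = 0). A flat backrest 31 mm thick, 391 mm tall, spans the full seat width and rises from the seat top along its +y edge, rear face flush with the rear of the seat.


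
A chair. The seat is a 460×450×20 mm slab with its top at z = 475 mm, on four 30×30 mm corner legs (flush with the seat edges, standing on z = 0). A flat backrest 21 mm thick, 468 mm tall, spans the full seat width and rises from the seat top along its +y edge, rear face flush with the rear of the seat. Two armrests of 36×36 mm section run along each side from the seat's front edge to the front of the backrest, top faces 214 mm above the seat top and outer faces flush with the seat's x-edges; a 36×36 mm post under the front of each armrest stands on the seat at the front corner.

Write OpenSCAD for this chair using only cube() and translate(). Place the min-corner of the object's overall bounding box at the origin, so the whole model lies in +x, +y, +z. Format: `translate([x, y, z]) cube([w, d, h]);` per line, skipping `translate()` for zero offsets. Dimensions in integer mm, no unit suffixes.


translate([0, 0, 455]) cube([460, 450, 20]);
cube([30, 30, 455]);
translate([430, 0, 0]) cube([30, 30, 455]);
translate([0, 420, 0]) cube([30, 30, 455]);
translate([430, 420, 0]) cube([30, 30, 455]);
translate([0, 429, 475]) cube([460, 21, 468]);
translate([0, 0, 653]) cube([36, 429, 36]);
translate([424, 0, 653]) cube([36, 429, 36]);
translate([0, 0, 475]) cube([36, 36, 178]);
translate([424, 0, 475]) cube([36, 36, 178]);


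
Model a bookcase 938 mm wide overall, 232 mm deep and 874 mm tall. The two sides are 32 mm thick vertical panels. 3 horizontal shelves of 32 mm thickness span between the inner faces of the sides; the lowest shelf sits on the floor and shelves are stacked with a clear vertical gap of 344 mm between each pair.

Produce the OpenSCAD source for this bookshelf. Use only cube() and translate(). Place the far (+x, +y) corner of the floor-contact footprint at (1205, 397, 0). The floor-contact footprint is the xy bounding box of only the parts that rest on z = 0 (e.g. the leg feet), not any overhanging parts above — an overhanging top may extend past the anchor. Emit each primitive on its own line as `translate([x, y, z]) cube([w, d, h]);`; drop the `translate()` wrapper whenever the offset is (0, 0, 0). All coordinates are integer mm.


translate([267, 165, 0]) cube([32, 232, 874]);
translate([1173, 165, 0]) cube([32, 232, 874]);
translate([299, 165, 0]) cube([874, 232, 32]);
translate([299, 165, 376]) cube([874, 232, 32]);
translate([299, 165, 752]) cube([874, 232, 32]);


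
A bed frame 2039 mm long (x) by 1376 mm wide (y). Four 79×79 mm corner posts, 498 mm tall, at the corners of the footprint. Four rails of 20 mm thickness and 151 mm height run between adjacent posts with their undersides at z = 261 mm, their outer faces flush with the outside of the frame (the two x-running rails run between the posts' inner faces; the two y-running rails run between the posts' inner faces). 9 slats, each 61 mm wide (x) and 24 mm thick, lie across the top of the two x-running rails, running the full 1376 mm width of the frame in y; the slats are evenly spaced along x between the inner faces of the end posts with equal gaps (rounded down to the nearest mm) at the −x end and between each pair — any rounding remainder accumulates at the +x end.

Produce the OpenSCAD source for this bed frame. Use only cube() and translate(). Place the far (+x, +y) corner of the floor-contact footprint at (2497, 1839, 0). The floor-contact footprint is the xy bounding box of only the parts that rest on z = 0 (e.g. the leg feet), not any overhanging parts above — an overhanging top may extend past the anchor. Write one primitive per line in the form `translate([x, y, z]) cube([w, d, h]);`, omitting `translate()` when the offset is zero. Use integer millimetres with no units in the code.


translate([458, 463, 0]) cube([79, 79, 498]);
translate([458, 1760, 0]) cube([79, 79, 498]);
translate([2418, 463, 0]) cube([79, 79, 498]);
translate([2418, 1760, 0]) cube([79, 79, 498]);
translate([537, 463, 261]) cube([1881, 20, 151]);
translate([537, 1819, 261]) cube([1881, 20, 151]);
translate([458, 542, 261]) cube([20, 1218, 151]);
translate([2477, 542, 261]) cube([20, 1218, 151]);
translate([670, 463, 412]) cube([61, 1376, 24]);
translate([864, 463, 412]) cube([61, 1376, 24]);
translate([1058, 463, 412]) cube([61, 1376, 24]);
translate([1252, 463, 412]) cube([61, 1376, 24]);
translate([1446, 463, 412]) cube([61, 1376, 24]);
translate([1640, 463, 412]) cube([61, 1376, 24]);
translate([1834, 463, 412]) cube([61, 1376, 24]);
translate([2028, 463, 412]) cube([61, 1376, 24]);
translate([2222, 463, 412]) cube([61, 1376, 24]);


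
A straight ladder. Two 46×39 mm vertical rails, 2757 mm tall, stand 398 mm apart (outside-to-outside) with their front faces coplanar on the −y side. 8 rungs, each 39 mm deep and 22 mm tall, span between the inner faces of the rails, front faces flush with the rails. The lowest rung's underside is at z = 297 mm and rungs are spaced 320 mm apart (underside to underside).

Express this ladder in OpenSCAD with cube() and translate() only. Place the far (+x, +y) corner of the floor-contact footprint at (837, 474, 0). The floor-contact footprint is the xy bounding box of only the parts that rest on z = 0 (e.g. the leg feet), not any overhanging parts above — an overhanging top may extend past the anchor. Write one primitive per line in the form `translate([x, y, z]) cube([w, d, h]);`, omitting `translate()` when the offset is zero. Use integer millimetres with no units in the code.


translate([439, 435, 0]) cube([46, 39, 2757]);
translate([791, 435, 0]) cube([46, 39, 2757]);
translate([485, 435, 297]) cube([306, 39, 22]);
translate([485, 435, 617]) cube([306, 39, 22]);
translate([485, 435, 937]) cube([306, 39, 22]);
translate([485, 435, 1257]) cube([306, 39, 22]);
translate([485, 435, 1577]) cube([306, 39, 22]);
translate([485, 435, 1897]) cube([306, 39, 22]);
translate([485, 435, 2217]) cube([306, 39, 22]);
translate([485, 435, 2537]) cube([306, 39, 22]);


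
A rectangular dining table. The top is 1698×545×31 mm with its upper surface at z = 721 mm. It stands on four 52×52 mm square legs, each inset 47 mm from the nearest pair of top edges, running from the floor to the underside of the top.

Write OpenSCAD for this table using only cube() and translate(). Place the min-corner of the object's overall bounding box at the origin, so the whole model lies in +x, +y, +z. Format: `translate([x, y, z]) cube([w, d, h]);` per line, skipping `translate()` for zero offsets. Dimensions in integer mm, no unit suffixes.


// leg_h = 721 - 31 = 690
translate([0, 0, 690]) cube([1698, 545, 31]);
translate([47, 47, 0]) cube([52, 52, 690]);
translate([1599, 47, 0]) cube([52, 52, 690]);
translate([47, 446, 0]) cube([52, 52, 690]);
translate([1599, 446, 0]) cube([52, 52, 690]);


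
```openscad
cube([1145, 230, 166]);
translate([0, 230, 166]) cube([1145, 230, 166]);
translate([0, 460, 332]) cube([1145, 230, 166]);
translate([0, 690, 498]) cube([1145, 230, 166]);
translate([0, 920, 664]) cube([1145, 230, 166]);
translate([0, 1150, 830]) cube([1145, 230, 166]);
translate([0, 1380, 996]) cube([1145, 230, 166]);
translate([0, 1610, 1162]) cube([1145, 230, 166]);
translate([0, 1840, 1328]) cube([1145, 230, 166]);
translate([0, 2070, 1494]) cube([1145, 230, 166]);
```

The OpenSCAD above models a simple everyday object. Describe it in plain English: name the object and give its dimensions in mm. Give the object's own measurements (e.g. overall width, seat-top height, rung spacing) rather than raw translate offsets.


A straight staircase of 10 solid steps. Each step is 1145 mm wide (x), 230 mm deep (y, the going) and 166 mm tall (the rise). The first step rests on the floor; each subsequent step sits one going further in +y and one rise higher in +z, directly behind and above the previous step with no overlap.


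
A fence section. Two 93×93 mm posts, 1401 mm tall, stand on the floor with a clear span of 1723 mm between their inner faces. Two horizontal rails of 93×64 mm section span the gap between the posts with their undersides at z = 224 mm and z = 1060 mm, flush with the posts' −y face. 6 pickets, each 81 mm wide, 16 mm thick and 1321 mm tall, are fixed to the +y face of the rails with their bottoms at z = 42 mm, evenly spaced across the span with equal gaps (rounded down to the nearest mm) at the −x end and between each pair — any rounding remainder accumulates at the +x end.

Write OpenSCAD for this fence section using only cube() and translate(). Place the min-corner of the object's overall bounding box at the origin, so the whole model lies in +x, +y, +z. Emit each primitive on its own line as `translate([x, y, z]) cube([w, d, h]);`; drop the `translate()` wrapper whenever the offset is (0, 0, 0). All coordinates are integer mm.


cube([93, 93, 1401]);
translate([1816, 0, 0]) cube([93, 93, 1401]);
translate([93, 0, 224]) cube([1723, 93, 64]);
translate([93, 0, 1060]) cube([1723, 93, 64]);
translate([269, 93, 42]) cube([81, 16, 1321]);
translate([526, 93, 42]) cube([81, 16, 1321]);
translate([783, 93, 42]) cube([81, 16, 1321]);
translate([1040, 93, 42]) cube([81, 16, 1321]);
translate([1297, 93, 42]) cube([81, 16, 1321]);
translate([1554, 93, 42]) cube([81, 16, 1321]);


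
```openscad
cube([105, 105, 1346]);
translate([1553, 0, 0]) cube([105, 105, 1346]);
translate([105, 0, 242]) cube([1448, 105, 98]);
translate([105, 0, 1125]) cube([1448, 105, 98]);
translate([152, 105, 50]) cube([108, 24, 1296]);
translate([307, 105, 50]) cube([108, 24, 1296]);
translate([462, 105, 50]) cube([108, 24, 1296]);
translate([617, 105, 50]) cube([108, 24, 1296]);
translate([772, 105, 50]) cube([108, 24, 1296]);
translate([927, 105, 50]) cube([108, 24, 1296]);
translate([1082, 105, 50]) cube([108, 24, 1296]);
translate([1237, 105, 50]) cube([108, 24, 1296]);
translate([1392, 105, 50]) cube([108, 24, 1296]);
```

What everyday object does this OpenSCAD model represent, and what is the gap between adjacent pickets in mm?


A fence section. The picket gap is 47 mm.

Two posts, two rails, 9 pickets — a fence section. Span 1448 mm holds 9 pickets of 108 mm with 10 equal gaps: ⌊(1448 − 9·108) / 10⌋ = 47 mm.


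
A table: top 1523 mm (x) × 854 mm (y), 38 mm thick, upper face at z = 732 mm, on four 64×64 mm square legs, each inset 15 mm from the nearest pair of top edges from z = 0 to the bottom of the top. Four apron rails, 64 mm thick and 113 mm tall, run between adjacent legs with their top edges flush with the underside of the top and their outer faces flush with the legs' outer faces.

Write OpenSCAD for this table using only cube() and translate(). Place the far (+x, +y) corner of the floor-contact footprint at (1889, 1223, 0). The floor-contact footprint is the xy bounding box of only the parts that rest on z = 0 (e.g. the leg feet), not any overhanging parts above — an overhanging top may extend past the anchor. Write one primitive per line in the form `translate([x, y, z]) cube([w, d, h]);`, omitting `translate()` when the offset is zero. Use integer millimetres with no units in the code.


// leg_h = 732 - 38 = 694
// apron z = 694 - 113 = 581
translate([381, 384, 694]) cube([1523, 854, 38]);
translate([396, 399, 0]) cube([64, 64, 694]);
translate([1825, 399, 0]) cube([64, 64, 694]);
translate([396, 1159, 0]) cube([64, 64, 694]);
translate([1825, 1159, 0]) cube([64, 64, 694]);
translate([460, 399, 581]) cube([1365, 64, 113]);
translate([460, 1159, 581]) cube([1365, 64, 113]);
translate([396, 463, 581]) cube([64, 696, 113]);
translate([1825, 463, 581]) cube([64, 696, 113]);


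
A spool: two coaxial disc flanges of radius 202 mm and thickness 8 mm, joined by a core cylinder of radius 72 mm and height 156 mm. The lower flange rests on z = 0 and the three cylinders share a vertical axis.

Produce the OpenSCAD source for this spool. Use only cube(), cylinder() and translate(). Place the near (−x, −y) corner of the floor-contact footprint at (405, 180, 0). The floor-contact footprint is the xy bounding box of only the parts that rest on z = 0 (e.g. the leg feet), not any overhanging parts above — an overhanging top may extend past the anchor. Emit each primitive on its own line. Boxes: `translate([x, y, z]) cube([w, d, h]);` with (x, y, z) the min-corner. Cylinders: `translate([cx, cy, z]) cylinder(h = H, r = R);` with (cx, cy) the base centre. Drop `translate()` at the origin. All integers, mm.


translate([607, 382, 0]) cylinder(h = 8, r = 202);
translate([607, 382, 8]) cylinder(h = 156, r = 72);
translate([607, 382, 164]) cylinder(h = 8, r = 202);


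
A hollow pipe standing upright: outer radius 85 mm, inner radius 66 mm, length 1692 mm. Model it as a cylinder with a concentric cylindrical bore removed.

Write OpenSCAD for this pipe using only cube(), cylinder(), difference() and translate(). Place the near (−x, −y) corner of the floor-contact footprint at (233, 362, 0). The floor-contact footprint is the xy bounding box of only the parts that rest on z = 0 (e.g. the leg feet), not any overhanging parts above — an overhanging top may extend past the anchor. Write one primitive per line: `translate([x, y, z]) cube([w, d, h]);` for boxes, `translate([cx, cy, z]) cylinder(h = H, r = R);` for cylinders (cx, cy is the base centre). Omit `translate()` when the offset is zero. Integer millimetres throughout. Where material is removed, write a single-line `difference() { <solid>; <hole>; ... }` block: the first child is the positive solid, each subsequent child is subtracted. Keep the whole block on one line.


difference() { translate([318, 447, 0]) cylinder(h = 1692, r = 85); translate([318, 447, 0]) cylinder(h = 1692, r = 66); }


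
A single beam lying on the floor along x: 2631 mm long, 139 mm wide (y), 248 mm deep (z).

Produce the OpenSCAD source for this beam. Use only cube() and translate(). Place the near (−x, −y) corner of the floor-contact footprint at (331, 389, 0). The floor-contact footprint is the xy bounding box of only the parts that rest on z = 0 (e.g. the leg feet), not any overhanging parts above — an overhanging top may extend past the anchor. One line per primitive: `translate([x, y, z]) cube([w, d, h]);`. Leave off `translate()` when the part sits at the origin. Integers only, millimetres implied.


translate([331, 389, 0]) cube([2631, 139, 248]);


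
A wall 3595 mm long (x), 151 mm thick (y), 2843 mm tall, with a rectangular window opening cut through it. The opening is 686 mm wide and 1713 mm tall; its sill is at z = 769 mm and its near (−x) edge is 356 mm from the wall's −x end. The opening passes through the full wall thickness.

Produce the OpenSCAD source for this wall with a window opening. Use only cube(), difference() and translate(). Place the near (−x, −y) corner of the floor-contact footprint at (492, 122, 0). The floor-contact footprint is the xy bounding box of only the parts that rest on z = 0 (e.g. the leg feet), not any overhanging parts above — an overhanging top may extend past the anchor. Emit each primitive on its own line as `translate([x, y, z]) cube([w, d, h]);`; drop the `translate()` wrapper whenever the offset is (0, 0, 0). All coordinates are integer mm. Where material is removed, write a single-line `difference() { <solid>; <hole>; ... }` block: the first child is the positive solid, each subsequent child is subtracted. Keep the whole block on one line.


difference() { translate([492, 122, 0]) cube([3595, 151, 2843]); translate([848, 122, 769]) cube([686, 151, 1713]); }


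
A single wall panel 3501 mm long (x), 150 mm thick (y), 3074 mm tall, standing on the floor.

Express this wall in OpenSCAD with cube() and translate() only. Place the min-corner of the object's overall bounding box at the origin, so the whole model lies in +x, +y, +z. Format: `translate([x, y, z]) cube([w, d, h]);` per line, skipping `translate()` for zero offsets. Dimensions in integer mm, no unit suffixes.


cube([3501, 150, 3074]);


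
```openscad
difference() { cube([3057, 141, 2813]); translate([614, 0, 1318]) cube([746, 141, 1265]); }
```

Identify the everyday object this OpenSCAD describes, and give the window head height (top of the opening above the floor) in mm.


A wall with a window opening. The window head height is 2583 mm.

A wall with a rectangular opening subtracted — a window. Sill at z = 1318, opening 1265 mm tall, so the head is at 1318 + 1265 = 2583 mm.


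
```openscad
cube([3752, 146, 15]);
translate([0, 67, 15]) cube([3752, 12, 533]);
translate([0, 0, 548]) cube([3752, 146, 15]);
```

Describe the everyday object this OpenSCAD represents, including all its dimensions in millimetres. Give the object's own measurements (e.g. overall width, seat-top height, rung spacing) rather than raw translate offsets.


An I-beam lying along x, 3752 mm long. Overall section height 563 mm. Two flanges 146 mm wide (y) and 15 mm thick, one on the floor and one at the top; a web 12 mm thick runs between them, centred on the flange width.


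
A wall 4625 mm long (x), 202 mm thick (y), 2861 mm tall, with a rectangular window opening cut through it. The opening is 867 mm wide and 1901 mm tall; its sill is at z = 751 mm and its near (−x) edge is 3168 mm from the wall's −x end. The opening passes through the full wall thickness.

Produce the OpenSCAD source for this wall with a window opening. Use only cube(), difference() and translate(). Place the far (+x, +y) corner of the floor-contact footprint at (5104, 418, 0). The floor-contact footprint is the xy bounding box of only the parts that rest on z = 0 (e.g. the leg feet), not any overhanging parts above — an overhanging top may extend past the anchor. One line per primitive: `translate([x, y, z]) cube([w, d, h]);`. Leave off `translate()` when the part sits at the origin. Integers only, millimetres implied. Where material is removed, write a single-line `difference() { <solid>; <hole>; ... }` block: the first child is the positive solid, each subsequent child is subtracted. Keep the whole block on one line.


difference() { translate([479, 216, 0]) cube([4625, 202, 2861]); translate([3647, 216, 751]) cube([867, 202, 1901]); }


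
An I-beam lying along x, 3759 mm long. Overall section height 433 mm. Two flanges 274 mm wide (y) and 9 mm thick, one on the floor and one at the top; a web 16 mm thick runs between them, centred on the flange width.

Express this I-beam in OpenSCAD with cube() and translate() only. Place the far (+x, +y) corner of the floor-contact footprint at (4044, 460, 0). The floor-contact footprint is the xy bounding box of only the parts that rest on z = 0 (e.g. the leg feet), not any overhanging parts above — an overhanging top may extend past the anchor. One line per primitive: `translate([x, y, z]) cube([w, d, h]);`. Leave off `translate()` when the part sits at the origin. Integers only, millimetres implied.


translate([285, 186, 0]) cube([3759, 274, 9]);
translate([285, 315, 9]) cube([3759, 16, 415]);
translate([285, 186, 424]) cube([3759, 274, 9]);


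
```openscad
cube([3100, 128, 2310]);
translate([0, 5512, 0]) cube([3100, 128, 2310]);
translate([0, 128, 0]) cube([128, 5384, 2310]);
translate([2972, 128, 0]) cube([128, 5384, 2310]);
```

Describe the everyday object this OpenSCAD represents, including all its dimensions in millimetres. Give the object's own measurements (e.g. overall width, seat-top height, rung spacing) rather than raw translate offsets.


The wall frame of a small rectangular building: four walls, each 2310 mm tall and 128 mm thick, enclosing a footprint 3100 mm (x) by 5640 mm (y) outside-to-outside, with no floor or roof. The front and back walls (the −y and +y sides) span the full width; the two side walls fit between them.


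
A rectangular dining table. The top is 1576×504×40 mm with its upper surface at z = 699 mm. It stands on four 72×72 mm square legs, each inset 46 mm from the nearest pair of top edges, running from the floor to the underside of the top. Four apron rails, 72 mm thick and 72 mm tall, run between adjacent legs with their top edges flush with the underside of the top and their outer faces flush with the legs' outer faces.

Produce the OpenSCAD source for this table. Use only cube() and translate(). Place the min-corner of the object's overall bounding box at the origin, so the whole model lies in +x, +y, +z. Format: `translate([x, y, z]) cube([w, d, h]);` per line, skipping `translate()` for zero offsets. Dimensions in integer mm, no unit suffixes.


// leg_h = 699 - 40 = 659
// apron z = 659 - 72 = 587
translate([0, 0, 659]) cube([1576, 504, 40]);
translate([46, 46, 0]) cube([72, 72, 659]);
translate([1458, 46, 0]) cube([72, 72, 659]);
translate([46, 386, 0]) cube([72, 72, 659]);
translate([1458, 386, 0]) cube([72, 72, 659]);
translate([118, 46, 587]) cube([1340, 72, 72]);
translate([118, 386, 587]) cube([1340, 72, 72]);
translate([46, 118, 587]) cube([72, 268, 72]);
translate([1458, 118, 587]) cube([72, 268, 72]);


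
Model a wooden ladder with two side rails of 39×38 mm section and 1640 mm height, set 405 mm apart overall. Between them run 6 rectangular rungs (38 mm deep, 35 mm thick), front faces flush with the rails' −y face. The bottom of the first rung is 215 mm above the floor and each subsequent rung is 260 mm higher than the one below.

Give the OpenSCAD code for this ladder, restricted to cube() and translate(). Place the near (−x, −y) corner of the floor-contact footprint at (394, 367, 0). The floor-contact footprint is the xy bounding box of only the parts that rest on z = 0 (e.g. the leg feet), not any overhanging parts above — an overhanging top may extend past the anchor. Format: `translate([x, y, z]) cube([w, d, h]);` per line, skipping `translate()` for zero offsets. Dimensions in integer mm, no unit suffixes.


translate([394, 367, 0]) cube([39, 38, 1640]);
translate([760, 367, 0]) cube([39, 38, 1640]);
translate([433, 367, 215]) cube([327, 38, 35]);
translate([433, 367, 475]) cube([327, 38, 35]);
translate([433, 367, 735]) cube([327, 38, 35]);
translate([433, 367, 995]) cube([327, 38, 35]);
translate([433, 367, 1255]) cube([327, 38, 35]);
translate([433, 367, 1515]) cube([327, 38, 35]);


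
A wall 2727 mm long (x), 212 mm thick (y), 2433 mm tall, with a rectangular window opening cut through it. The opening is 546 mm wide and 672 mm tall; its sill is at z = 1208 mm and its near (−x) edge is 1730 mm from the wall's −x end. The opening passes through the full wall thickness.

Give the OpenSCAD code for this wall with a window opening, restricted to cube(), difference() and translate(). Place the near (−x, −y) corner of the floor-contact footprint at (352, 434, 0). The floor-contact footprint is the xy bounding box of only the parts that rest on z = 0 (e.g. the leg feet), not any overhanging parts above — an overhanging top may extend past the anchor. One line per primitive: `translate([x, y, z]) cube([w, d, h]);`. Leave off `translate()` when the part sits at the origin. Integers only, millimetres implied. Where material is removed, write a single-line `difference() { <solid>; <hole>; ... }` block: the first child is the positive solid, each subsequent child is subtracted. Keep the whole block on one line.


difference() { translate([352, 434, 0]) cube([2727, 212, 2433]); translate([2082, 434, 1208]) cube([546, 212, 672]); }
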